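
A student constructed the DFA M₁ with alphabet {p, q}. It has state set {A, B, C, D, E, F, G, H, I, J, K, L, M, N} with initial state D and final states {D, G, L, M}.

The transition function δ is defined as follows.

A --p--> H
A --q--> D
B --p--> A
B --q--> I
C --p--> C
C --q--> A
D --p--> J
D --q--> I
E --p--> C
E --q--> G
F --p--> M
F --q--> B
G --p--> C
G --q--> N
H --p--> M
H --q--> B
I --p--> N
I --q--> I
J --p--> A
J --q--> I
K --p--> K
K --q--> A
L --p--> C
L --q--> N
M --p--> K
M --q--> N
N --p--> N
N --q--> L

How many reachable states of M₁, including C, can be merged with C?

First remove the unreachable states {E,F,G}; 11 states remain.
P0 = {D,L,M} | {A,B,C,H,I,J,K,N}.
Split {A,B,C,H,I,J,K,N} by δ(·,p) → {A,B,C,I,J,K,N} and {H}.
On input p, block {A,B,C,I,J,K,N} splits into {B,C,I,J,K,N} and {A}.
On input p, block {B,C,I,J,K,N} splits into {C,I,K,N} and {B,J}.
Split {D,L,M} by δ(·,p) → {L,M} and {D}.
Refine {C,I,K,N} on symbol q: members go to different blocks, giving {C,K} and {I} and {N}.
No further refinement is possible. Final partition (8 blocks): {L,M} | {C,K} | {H} | {A} | {B,J} | {D} | {I} | {N}.
State C belongs to the block {C,K}, which has 2 states.

2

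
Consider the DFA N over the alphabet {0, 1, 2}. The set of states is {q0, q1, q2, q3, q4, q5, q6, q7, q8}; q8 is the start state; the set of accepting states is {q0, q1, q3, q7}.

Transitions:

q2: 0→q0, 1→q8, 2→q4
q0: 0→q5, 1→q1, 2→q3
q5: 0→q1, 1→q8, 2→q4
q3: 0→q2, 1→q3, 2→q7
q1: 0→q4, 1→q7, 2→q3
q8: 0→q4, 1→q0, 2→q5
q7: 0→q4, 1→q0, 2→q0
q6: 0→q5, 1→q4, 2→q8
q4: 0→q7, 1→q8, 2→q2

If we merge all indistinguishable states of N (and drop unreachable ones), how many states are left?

Reachable states from the start: {q0,q1,q2,q3,q4,q5,q7,q8}. Unreachable: {q6} — drop them.
P0 = {q0,q1,q3,q7} | {q2,q4,q5,q8}.
Split {q2,q4,q5,q8} by δ(·,0) → {q2,q4,q5} and {q8}.
Stable partition: {q0,q1,q3,q7} | {q2,q4,q5} | {q8} — 3 equivalence classes.

3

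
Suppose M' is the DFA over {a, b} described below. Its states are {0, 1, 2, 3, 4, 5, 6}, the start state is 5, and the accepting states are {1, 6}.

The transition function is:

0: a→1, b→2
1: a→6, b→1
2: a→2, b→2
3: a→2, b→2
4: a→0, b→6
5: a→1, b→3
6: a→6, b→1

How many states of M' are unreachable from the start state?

2

No path from 5 leads to 0, 4; the other 5 states are all reachable.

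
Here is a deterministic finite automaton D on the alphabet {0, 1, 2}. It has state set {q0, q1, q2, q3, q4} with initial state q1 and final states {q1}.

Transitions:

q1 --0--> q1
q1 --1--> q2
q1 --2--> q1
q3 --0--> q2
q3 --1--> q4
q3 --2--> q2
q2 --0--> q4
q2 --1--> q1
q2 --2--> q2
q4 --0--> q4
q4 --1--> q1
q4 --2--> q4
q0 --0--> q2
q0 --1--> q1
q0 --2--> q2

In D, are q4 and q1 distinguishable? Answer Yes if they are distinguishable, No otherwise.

Yes

States {q0,q3} cannot be reached from the start state, so discard them.
Start with accepting vs non-accepting: {q1} | {q2,q4}.
The partition is now stable with 2 blocks: {q1} | {q2,q4}.
q4 and q1 end up in different blocks, so they are distinguishable. For instance, the string 'ε' is accepted from only q1.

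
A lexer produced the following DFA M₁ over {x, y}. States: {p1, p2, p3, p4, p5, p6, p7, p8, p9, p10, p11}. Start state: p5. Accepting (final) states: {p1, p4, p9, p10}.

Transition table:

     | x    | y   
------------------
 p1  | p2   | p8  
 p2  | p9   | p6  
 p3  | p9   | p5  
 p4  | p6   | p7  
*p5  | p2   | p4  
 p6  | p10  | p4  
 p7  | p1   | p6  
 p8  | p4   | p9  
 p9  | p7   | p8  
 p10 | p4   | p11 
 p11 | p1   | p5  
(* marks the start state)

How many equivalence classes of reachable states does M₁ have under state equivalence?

8

States {p3} cannot be reached from the start state, so discard them.
Initial partition by acceptance: {p1,p4,p9,p10} | {p2,p5,p6,p7,p8,p11}.
Split {p1,p4,p9,p10} by δ(·,x) → {p1,p4,p9} and {p10}.
Refine {p2,p5,p6,p7,p8,p11} on symbol x: members go to different blocks, giving {p2,p7,p8,p11} and {p5} and {p6}.
Split {p1,p4,p9} by δ(·,x) → {p1,p9} and {p4}.
Refine {p2,p7,p8,p11} on symbol x: members go to different blocks, giving {p2,p7,p11} and {p8}.
Refine {p2,p7,p11} on symbol y: members go to different blocks, giving {p2,p7} and {p11}.
No further refinement is possible. Final partition (8 blocks): {p1,p9} | {p2,p7} | {p10} | {p5} | {p6} | {p4} | {p8} | {p11}.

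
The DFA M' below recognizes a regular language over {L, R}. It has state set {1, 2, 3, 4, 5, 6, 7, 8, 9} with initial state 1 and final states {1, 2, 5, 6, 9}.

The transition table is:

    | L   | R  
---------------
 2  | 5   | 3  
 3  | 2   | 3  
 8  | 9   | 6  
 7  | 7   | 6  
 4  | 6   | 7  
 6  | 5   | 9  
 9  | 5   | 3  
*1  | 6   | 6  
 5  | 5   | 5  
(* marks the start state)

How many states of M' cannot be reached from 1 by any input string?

3

No path from 1 leads to 4, 7, 8; the other 6 states are all reachable.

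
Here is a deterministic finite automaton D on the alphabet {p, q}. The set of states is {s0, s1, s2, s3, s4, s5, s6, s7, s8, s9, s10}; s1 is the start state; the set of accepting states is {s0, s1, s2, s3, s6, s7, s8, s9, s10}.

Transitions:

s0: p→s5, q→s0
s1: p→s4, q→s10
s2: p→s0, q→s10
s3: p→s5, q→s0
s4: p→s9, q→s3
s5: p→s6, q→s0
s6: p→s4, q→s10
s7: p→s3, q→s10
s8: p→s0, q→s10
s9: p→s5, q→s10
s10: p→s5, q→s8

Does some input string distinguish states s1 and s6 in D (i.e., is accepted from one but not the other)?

No

States {s2,s7} cannot be reached from the start state, so discard them.
Start with accepting vs non-accepting: {s0,s1,s3,s6,s8,s9,s10} | {s4,s5}.
Split {s0,s1,s3,s6,s8,s9,s10} by δ(·,p) → {s0,s1,s3,s6,s9,s10} and {s8}.
Refine {s0,s1,s3,s6,s9,s10} on symbol q: members go to different blocks, giving {s0,s1,s3,s6,s9} and {s10}.
On input q, block {s0,s1,s3,s6,s9} splits into {s1,s6,s9} and {s0,s3}.
Stable partition: {s1,s6,s9} | {s4,s5} | {s8} | {s10} | {s0,s3} — 5 equivalence classes.
s1 and s6 lie in the same block of the stable partition, so they are equivalent — no string distinguishes them.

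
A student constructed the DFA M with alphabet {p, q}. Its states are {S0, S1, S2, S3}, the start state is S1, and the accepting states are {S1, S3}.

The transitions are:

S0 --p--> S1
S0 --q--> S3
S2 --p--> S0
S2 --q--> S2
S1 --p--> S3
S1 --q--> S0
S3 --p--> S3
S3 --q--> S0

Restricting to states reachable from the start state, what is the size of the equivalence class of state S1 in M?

2

States {S2} cannot be reached from the start state, so discard them.
Start with accepting vs non-accepting: {S1,S3} | {S0}.
No further refinement is possible. Final partition (2 blocks): {S1,S3} | {S0}.
State S1 belongs to the block {S1,S3}, which has 2 states.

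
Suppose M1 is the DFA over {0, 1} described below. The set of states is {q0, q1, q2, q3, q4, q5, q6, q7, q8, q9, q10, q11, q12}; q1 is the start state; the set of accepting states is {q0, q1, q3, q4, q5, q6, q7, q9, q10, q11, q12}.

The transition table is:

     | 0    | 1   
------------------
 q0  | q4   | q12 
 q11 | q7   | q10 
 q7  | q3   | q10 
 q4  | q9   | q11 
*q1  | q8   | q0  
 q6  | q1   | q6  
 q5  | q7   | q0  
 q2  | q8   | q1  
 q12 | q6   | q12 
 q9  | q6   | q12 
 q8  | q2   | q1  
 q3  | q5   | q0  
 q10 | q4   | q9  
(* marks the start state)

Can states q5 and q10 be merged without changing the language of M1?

No

All states are reachable from the start state.
Start with accepting vs non-accepting: {q0,q1,q3,q4,q5,q6,q7,q9,q10,q11,q12} | {q2,q8}.
On input 0, block {q0,q1,q3,q4,q5,q6,q7,q9,q10,q11,q12} splits into {q0,q3,q4,q5,q6,q7,q9,q10,q11,q12} and {q1}.
Refine {q0,q3,q4,q5,q6,q7,q9,q10,q11,q12} on symbol 0: members go to different blocks, giving {q0,q3,q4,q5,q7,q9,q10,q11,q12} and {q6}.
Split {q0,q3,q4,q5,q7,q9,q10,q11,q12} by δ(·,0) → {q0,q3,q4,q5,q7,q10,q11} and {q9,q12}.
Refine {q0,q3,q4,q5,q7,q10,q11} on symbol 0: members go to different blocks, giving {q0,q3,q5,q7,q10,q11} and {q4}.
Split {q0,q3,q5,q7,q10,q11} by δ(·,0) → {q3,q5,q7,q11} and {q0,q10}.
No further refinement is possible. Final partition (7 blocks): {q3,q5,q7,q11} | {q2,q8} | {q1} | {q6} | {q9,q12} | {q4} | {q0,q10}.
q5 and q10 end up in different blocks, so they are distinguishable. For instance, the string '1000' is accepted from only q5.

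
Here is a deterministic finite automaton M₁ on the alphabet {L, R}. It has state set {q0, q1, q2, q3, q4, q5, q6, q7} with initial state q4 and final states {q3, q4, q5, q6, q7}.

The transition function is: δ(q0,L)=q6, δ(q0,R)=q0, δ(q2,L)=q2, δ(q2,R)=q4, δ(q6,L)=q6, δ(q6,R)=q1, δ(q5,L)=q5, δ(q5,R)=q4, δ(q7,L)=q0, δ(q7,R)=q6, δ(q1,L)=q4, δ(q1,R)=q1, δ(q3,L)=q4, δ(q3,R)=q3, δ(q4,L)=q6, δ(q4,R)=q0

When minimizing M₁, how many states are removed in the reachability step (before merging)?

4

No path from q4 leads to q2, q3, q5, q7; the other 4 states are all reachable.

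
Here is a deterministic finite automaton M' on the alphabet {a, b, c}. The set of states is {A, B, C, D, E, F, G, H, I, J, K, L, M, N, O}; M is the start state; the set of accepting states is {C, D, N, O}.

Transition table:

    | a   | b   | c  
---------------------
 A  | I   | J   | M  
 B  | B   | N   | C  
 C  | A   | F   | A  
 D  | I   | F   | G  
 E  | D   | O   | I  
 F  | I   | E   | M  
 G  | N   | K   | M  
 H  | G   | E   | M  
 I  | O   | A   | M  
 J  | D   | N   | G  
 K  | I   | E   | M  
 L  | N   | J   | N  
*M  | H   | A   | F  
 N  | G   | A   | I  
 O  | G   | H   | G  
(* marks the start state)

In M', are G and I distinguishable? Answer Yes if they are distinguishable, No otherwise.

No

States {B,C,L} cannot be reached from the start state, so discard them.
Start with accepting vs non-accepting: {D,N,O} | {A,E,F,G,H,I,J,K,M}.
Refine {A,E,F,G,H,I,J,K,M} on symbol a: members go to different blocks, giving {A,F,H,K,M} and {E,G,I,J}.
On input a, block {A,F,H,K,M} splits into {A,F,H,K} and {M}.
On input b, block {E,G,I,J} splits into {E,J} and {G,I}.
No further refinement is possible. Final partition (5 blocks): {D,N,O} | {A,F,H,K} | {E,J} | {M} | {G,I}.
G and I lie in the same block of the stable partition, so they are equivalent — no string distinguishes them.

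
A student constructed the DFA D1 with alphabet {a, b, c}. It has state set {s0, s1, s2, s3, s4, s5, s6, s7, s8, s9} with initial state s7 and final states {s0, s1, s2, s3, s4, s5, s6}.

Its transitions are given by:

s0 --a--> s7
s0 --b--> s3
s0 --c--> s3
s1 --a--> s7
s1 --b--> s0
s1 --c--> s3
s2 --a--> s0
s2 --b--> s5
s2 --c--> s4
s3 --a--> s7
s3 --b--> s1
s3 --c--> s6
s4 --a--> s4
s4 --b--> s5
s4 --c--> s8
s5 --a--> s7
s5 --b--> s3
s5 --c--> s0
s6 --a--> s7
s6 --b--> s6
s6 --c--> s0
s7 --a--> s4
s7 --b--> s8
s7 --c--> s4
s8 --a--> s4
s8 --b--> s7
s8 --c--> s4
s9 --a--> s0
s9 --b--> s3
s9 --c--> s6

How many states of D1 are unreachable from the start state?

No path from s7 leads to s2, s9; the other 8 states are all reachable.

2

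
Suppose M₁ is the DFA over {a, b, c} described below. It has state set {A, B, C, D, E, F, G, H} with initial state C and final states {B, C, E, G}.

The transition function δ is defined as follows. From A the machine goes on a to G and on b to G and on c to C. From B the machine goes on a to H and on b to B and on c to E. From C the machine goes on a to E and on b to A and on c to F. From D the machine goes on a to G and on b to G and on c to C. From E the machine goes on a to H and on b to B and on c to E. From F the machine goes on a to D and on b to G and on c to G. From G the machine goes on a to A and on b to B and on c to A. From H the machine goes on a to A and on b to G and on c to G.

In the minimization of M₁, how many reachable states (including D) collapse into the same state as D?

2

All states are reachable from the start state.
P0 = {B,C,E,G} | {A,D,F,H}.
Refine {B,C,E,G} on symbol a: members go to different blocks, giving {B,E,G} and {C}.
Refine {B,E,G} on symbol c: members go to different blocks, giving {B,E} and {G}.
Refine {A,D,F,H} on symbol a: members go to different blocks, giving {A,D} and {F,H}.
The partition is now stable with 5 blocks: {B,E} | {A,D} | {C} | {G} | {F,H}.
State D belongs to the block {A,D}, which has 2 states.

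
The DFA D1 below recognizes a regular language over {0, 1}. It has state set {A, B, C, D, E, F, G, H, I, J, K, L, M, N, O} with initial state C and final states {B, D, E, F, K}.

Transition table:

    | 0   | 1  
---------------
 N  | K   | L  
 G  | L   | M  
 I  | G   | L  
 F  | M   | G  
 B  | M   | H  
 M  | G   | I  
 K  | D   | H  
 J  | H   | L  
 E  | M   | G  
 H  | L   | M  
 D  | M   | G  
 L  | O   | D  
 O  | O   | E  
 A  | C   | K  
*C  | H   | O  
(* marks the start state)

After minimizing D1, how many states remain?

5

Reachable states from the start: {C,D,E,G,H,I,L,M,O}. Unreachable: {A,B,F,J,K,N} — drop them.
Start with accepting vs non-accepting: {D,E} | {C,G,H,I,L,M,O}.
Refine {C,G,H,I,L,M,O} on symbol 1: members go to different blocks, giving {C,G,H,I,M} and {L,O}.
Refine {C,G,H,I,M} on symbol 0: members go to different blocks, giving {C,I,M} and {G,H}.
Split {C,I,M} by δ(·,1) → {C,I} and {M}.
No further refinement is possible. Final partition (5 blocks): {D,E} | {C,I} | {L,O} | {G,H} | {M}.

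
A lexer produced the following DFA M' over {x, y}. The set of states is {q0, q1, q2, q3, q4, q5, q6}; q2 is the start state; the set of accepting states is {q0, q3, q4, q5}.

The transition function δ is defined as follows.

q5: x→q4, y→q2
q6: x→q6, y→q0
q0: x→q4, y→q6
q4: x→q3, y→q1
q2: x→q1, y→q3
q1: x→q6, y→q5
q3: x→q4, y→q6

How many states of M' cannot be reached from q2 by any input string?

A breadth-first search from the start state visits every state.

0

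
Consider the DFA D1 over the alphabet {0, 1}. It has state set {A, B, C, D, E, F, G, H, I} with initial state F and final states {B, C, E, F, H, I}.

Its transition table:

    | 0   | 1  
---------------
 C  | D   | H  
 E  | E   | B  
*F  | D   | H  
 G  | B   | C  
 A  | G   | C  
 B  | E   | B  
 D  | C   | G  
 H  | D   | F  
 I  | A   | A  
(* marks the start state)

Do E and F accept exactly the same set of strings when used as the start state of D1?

First remove the unreachable states {A,I}; 7 states remain.
Initial partition by acceptance: {B,C,E,F,H} | {D,G}.
Refine {B,C,E,F,H} on symbol 0: members go to different blocks, giving {C,F,H} and {B,E}.
On input 0, block {D,G} splits into {D} and {G}.
Stable partition: {C,F,H} | {D} | {B,E} | {G} — 4 equivalence classes.
E and F end up in different blocks, so they are distinguishable. For instance, the string '0' is accepted from only E.

No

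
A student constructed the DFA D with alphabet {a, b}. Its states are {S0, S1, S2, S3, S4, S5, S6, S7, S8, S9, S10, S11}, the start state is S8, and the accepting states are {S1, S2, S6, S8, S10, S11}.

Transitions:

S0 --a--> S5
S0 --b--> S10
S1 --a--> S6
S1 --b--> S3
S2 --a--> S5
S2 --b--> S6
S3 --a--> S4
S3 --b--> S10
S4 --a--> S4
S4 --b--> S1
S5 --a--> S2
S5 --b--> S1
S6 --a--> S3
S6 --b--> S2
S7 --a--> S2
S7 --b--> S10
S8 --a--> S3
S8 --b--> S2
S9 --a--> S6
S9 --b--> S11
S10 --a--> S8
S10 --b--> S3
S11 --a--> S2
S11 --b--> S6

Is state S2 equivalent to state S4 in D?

No

States {S0,S7,S9,S11} cannot be reached from the start state, so discard them.
Initial partition by acceptance: {S1,S2,S6,S8,S10} | {S3,S4,S5}.
On input a, block {S1,S2,S6,S8,S10} splits into {S2,S6,S8} and {S1,S10}.
Split {S3,S4,S5} by δ(·,a) → {S3,S4} and {S5}.
Split {S2,S6,S8} by δ(·,a) → {S6,S8} and {S2}.
Stable partition: {S6,S8} | {S3,S4} | {S1,S10} | {S5} | {S2} — 5 equivalence classes.
S2 and S4 end up in different blocks, so they are distinguishable. For instance, the string 'ε' is accepted from only S2.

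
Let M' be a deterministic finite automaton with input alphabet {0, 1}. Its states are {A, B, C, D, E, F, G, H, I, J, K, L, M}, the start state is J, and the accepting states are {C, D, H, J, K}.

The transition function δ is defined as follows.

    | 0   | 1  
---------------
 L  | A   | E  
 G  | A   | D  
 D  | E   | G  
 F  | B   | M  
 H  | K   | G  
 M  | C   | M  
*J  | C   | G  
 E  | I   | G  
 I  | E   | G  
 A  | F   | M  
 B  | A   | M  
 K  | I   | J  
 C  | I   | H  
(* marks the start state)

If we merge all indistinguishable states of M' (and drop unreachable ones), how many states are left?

First remove the unreachable states {L}; 12 states remain.
P0 = {C,D,H,J,K} | {A,B,E,F,G,I,M}.
On input 0, block {C,D,H,J,K} splits into {C,D,K} and {H,J}.
Split {C,D,K} by δ(·,1) → {C,K} and {D}.
Refine {A,B,E,F,G,I,M} on symbol 0: members go to different blocks, giving {A,B,E,F,G,I} and {M}.
On input 1, block {A,B,E,F,G,I} splits into {A,B,F} and {E,I} and {G}.
No further refinement is possible. Final partition (7 blocks): {C,K} | {A,B,F} | {H,J} | {D} | {M} | {E,I} | {G}.

7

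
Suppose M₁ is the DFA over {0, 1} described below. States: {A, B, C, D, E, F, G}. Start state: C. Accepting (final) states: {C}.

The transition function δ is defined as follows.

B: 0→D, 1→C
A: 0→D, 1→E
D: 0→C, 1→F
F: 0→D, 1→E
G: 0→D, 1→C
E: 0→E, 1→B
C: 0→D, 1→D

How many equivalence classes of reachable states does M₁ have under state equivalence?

Reachable states from the start: {B,C,D,E,F}. Unreachable: {A,G} — drop them.
Start with accepting vs non-accepting: {C} | {B,D,E,F}.
Split {B,D,E,F} by δ(·,0) → {B,E,F} and {D}.
Refine {B,E,F} on symbol 0: members go to different blocks, giving {B,F} and {E}.
Refine {B,F} on symbol 1: members go to different blocks, giving {B} and {F}.
The partition is now stable with 5 blocks: {C} | {B} | {D} | {E} | {F}.

5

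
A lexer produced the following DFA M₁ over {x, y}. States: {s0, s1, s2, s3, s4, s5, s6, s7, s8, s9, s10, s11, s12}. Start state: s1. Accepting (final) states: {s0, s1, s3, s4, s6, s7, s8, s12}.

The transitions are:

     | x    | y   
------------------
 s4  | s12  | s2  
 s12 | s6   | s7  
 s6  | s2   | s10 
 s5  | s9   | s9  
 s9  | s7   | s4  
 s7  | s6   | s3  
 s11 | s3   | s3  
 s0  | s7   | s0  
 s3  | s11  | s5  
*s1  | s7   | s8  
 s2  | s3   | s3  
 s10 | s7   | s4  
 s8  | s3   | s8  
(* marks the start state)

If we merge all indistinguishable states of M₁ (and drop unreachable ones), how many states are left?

States {s0} cannot be reached from the start state, so discard them.
Start with accepting vs non-accepting: {s1,s3,s4,s6,s7,s8,s12} | {s2,s5,s9,s10,s11}.
Refine {s1,s3,s4,s6,s7,s8,s12} on symbol x: members go to different blocks, giving {s1,s4,s7,s8,s12} and {s3,s6}.
Refine {s1,s4,s7,s8,s12} on symbol x: members go to different blocks, giving {s7,s8,s12} and {s1,s4}.
On input y, block {s7,s8,s12} splits into {s8,s12} and {s7}.
Split {s8,s12} by δ(·,y) → {s8} and {s12}.
Refine {s2,s5,s9,s10,s11} on symbol x: members go to different blocks, giving {s2,s11} and {s9,s10} and {s5}.
Split {s3,s6} by δ(·,y) → {s3} and {s6}.
Refine {s1,s4} on symbol x: members go to different blocks, giving {s1} and {s4}.
Stable partition: {s8} | {s2,s11} | {s3} | {s1} | {s7} | {s12} | {s9,s10} | {s5} | {s6} | {s4} — 10 equivalence classes.

10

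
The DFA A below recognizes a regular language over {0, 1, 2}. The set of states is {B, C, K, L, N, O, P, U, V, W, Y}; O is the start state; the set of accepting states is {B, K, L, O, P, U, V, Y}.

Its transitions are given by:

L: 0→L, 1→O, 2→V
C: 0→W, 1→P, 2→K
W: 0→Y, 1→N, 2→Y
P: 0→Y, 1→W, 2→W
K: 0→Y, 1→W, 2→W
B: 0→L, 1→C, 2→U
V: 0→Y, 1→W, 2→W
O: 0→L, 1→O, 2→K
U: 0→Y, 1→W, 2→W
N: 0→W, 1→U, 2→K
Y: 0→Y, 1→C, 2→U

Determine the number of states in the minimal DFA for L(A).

First remove the unreachable states {B}; 10 states remain.
Start with accepting vs non-accepting: {K,L,O,P,U,V,Y} | {C,N,W}.
Split {K,L,O,P,U,V,Y} by δ(·,1) → {K,P,U,V,Y} and {L,O}.
On input 2, block {K,P,U,V,Y} splits into {K,P,U,V} and {Y}.
Split {C,N,W} by δ(·,0) → {C,N} and {W}.
Stable partition: {K,P,U,V} | {C,N} | {L,O} | {Y} | {W} — 5 equivalence classes.

5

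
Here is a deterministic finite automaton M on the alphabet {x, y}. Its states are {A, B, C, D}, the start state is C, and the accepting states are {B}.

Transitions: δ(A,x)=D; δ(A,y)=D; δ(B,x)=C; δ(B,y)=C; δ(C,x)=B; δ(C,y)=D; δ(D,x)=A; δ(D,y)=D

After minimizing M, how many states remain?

Every state is reachable, so we keep all 4.
Start with accepting vs non-accepting: {B} | {A,C,D}.
Refine {A,C,D} on symbol x: members go to different blocks, giving {A,D} and {C}.
No further refinement is possible. Final partition (3 blocks): {B} | {A,D} | {C}.

3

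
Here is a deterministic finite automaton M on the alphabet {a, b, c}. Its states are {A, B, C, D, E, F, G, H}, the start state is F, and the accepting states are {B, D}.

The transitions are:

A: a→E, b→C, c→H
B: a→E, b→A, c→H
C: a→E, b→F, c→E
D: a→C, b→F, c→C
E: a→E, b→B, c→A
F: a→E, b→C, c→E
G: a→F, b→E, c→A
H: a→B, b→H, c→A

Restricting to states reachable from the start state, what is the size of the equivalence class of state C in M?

Reachable states from the start: {A,B,C,E,F,H}. Unreachable: {D,G} — drop them.
P0 = {B} | {A,C,E,F,H}.
On input a, block {A,C,E,F,H} splits into {A,C,E,F} and {H}.
On input b, block {A,C,E,F} splits into {A,C,F} and {E}.
Split {A,C,F} by δ(·,c) → {C,F} and {A}.
The partition is now stable with 5 blocks: {B} | {C,F} | {H} | {E} | {A}.
The equivalence class containing C is {C,F}, of size 2.

2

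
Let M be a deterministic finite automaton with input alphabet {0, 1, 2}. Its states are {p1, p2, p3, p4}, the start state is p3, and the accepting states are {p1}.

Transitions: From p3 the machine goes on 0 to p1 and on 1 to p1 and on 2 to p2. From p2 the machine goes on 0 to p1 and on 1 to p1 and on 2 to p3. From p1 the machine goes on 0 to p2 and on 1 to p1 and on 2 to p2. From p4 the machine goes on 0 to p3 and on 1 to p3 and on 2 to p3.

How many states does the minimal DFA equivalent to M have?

States {p4} cannot be reached from the start state, so discard them.
Start with accepting vs non-accepting: {p1} | {p2,p3}.
Stable partition: {p1} | {p2,p3} — 2 equivalence classes.

2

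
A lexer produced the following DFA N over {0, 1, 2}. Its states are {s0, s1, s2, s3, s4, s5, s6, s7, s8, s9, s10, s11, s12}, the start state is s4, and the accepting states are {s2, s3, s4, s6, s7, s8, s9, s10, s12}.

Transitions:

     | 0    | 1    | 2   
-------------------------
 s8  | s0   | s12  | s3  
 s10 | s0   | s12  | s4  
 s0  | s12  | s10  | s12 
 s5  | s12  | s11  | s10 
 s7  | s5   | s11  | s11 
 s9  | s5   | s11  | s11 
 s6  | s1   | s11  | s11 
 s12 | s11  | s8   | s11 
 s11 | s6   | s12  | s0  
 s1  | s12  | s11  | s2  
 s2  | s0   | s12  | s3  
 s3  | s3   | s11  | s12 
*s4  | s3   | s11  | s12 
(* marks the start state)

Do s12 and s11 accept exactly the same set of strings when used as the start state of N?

No

States {s5,s7,s9} cannot be reached from the start state, so discard them.
P0 = {s2,s3,s4,s6,s8,s10,s12} | {s0,s1,s11}.
Split {s2,s3,s4,s6,s8,s10,s12} by δ(·,0) → {s2,s6,s8,s10,s12} and {s3,s4}.
Split {s2,s6,s8,s10,s12} by δ(·,1) → {s2,s8,s10,s12} and {s6}.
Split {s2,s8,s10,s12} by δ(·,2) → {s2,s8,s10} and {s12}.
Refine {s0,s1,s11} on symbol 0: members go to different blocks, giving {s0,s1} and {s11}.
Split {s0,s1} by δ(·,1) → {s0} and {s1}.
Stable partition: {s2,s8,s10} | {s0} | {s3,s4} | {s6} | {s12} | {s11} | {s1} — 7 equivalence classes.
s12 and s11 end up in different blocks, so they are distinguishable. For instance, the string 'ε' is accepted from only s12.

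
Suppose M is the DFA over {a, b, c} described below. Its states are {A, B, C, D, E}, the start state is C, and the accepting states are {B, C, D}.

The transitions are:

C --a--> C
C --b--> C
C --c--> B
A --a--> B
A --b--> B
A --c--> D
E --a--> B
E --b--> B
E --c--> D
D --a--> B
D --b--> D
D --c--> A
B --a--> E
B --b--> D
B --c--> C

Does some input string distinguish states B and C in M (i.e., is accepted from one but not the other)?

Every state is reachable, so we keep all 5.
Initial partition by acceptance: {B,C,D} | {A,E}.
Refine {B,C,D} on symbol a: members go to different blocks, giving {C,D} and {B}.
On input a, block {C,D} splits into {C} and {D}.
No further refinement is possible. Final partition (4 blocks): {C} | {A,E} | {B} | {D}.
B and C end up in different blocks, so they are distinguishable. For instance, the string 'a' is accepted from only C.

Yes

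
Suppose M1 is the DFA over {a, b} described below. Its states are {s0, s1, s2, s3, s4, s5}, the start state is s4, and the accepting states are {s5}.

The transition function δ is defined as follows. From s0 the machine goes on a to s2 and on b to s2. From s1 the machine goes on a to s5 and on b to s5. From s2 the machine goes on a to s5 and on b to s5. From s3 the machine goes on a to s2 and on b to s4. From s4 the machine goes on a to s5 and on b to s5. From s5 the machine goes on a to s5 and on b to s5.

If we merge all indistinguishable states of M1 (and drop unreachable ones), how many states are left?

2

States {s0,s1,s2,s3} cannot be reached from the start state, so discard them.
Initial partition by acceptance: {s5} | {s4}.
No further refinement is possible. Final partition (2 blocks): {s5} | {s4}.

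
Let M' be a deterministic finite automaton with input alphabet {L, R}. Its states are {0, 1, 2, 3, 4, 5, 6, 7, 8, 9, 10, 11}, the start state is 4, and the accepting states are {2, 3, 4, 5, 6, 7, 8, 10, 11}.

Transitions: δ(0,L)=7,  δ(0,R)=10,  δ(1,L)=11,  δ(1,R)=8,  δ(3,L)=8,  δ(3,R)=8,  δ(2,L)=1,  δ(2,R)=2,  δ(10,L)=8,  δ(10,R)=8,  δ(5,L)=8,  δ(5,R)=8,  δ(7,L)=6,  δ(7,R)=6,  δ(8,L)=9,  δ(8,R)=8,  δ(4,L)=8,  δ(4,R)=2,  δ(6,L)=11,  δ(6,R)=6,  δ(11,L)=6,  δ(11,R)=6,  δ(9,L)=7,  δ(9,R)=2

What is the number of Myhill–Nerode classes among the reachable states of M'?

4

First remove the unreachable states {0,3,5,10}; 8 states remain.
Start with accepting vs non-accepting: {2,4,6,7,8,11} | {1,9}.
Split {2,4,6,7,8,11} by δ(·,L) → {4,6,7,11} and {2,8}.
Split {4,6,7,11} by δ(·,L) → {6,7,11} and {4}.
Stable partition: {6,7,11} | {1,9} | {2,8} | {4} — 4 equivalence classes.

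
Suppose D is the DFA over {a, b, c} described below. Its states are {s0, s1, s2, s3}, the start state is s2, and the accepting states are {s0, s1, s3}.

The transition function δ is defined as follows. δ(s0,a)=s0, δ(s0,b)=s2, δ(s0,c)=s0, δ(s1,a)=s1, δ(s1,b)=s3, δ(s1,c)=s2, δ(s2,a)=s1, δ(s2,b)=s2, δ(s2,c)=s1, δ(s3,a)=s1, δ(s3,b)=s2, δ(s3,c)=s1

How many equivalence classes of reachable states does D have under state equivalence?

3

Reachable states from the start: {s1,s2,s3}. Unreachable: {s0} — drop them.
Start with accepting vs non-accepting: {s1,s3} | {s2}.
Refine {s1,s3} on symbol b: members go to different blocks, giving {s1} and {s3}.
The partition is now stable with 3 blocks: {s1} | {s2} | {s3}.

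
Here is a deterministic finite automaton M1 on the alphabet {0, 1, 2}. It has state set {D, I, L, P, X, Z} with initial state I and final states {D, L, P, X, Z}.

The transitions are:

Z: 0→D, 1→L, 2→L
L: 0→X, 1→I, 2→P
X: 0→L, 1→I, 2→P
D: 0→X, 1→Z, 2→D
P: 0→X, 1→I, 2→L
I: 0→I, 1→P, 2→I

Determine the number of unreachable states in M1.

2

Starting at I and following transitions, the reachable set is {I, L, P, X}. That leaves D, Z unreachable — 2 in total.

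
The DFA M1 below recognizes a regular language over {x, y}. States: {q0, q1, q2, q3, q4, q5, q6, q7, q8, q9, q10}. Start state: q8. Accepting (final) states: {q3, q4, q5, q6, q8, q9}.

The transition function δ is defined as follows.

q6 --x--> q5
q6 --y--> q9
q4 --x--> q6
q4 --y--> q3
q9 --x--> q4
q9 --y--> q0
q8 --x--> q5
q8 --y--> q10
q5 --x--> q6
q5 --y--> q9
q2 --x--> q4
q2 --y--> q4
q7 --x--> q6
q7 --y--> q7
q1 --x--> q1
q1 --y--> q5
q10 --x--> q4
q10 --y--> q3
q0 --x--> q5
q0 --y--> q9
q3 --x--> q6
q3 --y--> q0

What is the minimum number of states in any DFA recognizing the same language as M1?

3

States {q1,q2,q7} cannot be reached from the start state, so discard them.
P0 = {q3,q4,q5,q6,q8,q9} | {q0,q10}.
On input y, block {q3,q4,q5,q6,q8,q9} splits into {q3,q8,q9} and {q4,q5,q6}.
Stable partition: {q3,q8,q9} | {q0,q10} | {q4,q5,q6} — 3 equivalence classes.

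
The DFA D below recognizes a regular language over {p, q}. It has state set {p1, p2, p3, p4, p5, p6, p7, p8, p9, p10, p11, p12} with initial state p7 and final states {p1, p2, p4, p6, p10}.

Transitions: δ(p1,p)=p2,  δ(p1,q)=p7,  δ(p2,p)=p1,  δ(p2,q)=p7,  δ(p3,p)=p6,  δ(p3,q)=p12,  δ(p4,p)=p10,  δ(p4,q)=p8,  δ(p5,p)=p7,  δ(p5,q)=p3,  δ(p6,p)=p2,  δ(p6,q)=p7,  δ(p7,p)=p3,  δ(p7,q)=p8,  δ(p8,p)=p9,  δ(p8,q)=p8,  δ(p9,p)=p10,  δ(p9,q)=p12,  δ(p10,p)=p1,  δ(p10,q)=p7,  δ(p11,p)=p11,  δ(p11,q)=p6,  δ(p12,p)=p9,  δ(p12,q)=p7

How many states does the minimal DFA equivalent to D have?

States {p4,p5,p11} cannot be reached from the start state, so discard them.
Start with accepting vs non-accepting: {p1,p2,p6,p10} | {p3,p7,p8,p9,p12}.
Split {p3,p7,p8,p9,p12} by δ(·,p) → {p7,p8,p12} and {p3,p9}.
No further refinement is possible. Final partition (3 blocks): {p1,p2,p6,p10} | {p7,p8,p12} | {p3,p9}.

3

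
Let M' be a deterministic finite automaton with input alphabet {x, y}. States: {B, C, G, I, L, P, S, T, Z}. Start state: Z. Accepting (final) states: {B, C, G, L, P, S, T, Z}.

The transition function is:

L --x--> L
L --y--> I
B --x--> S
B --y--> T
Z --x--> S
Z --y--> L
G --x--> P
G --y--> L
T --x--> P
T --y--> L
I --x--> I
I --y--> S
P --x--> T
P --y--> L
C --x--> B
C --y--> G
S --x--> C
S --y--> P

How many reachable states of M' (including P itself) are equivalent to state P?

3

Initial partition by acceptance: {B,C,G,L,P,S,T,Z} | {I}.
Refine {B,C,G,L,P,S,T,Z} on symbol y: members go to different blocks, giving {B,C,G,P,S,T,Z} and {L}.
Refine {B,C,G,P,S,T,Z} on symbol y: members go to different blocks, giving {G,P,T,Z} and {B,C,S}.
On input x, block {G,P,T,Z} splits into {G,P,T} and {Z}.
No further refinement is possible. Final partition (5 blocks): {G,P,T} | {I} | {L} | {B,C,S} | {Z}.
State P belongs to the block {G,P,T}, which has 3 states.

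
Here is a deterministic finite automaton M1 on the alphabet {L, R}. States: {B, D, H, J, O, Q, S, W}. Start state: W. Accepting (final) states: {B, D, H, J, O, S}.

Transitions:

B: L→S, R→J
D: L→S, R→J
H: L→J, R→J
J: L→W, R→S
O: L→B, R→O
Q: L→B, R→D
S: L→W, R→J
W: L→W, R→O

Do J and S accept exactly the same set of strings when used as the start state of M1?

First remove the unreachable states {D,H,Q}; 5 states remain.
P0 = {B,J,O,S} | {W}.
On input L, block {B,J,O,S} splits into {J,S} and {B,O}.
On input L, block {B,O} splits into {O} and {B}.
No further refinement is possible. Final partition (4 blocks): {J,S} | {W} | {O} | {B}.
J and S lie in the same block of the stable partition, so they are equivalent — no string distinguishes them.

Yes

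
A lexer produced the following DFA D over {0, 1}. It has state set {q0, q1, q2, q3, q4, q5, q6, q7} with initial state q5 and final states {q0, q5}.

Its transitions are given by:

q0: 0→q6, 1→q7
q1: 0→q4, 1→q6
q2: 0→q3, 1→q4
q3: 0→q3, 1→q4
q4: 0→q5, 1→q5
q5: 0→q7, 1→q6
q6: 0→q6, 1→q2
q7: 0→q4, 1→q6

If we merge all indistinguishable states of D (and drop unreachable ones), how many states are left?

5

Reachable states from the start: {q2,q3,q4,q5,q6,q7}. Unreachable: {q0,q1} — drop them.
Initial partition by acceptance: {q5} | {q2,q3,q4,q6,q7}.
On input 0, block {q2,q3,q4,q6,q7} splits into {q2,q3,q6,q7} and {q4}.
Split {q2,q3,q6,q7} by δ(·,0) → {q2,q3,q6} and {q7}.
Refine {q2,q3,q6} on symbol 1: members go to different blocks, giving {q2,q3} and {q6}.
No further refinement is possible. Final partition (5 blocks): {q5} | {q2,q3} | {q4} | {q7} | {q6}.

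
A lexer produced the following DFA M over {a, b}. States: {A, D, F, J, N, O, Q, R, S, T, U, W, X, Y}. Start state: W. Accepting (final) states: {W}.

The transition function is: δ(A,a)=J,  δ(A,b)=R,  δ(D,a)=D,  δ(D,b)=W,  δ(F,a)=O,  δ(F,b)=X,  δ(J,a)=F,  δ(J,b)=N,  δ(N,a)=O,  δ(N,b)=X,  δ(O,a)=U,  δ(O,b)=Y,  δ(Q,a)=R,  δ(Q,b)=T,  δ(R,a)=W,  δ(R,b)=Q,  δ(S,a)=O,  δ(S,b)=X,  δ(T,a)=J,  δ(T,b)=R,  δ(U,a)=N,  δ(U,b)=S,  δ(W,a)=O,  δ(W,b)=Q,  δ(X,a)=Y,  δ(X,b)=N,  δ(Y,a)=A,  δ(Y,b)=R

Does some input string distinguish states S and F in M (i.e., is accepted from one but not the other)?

No

First remove the unreachable states {D}; 13 states remain.
Start with accepting vs non-accepting: {W} | {A,F,J,N,O,Q,R,S,T,U,X,Y}.
Split {A,F,J,N,O,Q,R,S,T,U,X,Y} by δ(·,a) → {A,F,J,N,O,Q,S,T,U,X,Y} and {R}.
Refine {A,F,J,N,O,Q,S,T,U,X,Y} on symbol a: members go to different blocks, giving {A,F,J,N,O,S,T,U,X,Y} and {Q}.
Refine {A,F,J,N,O,S,T,U,X,Y} on symbol b: members go to different blocks, giving {F,J,N,O,S,U,X} and {A,T,Y}.
On input a, block {F,J,N,O,S,U,X} splits into {F,J,N,O,S,U} and {X}.
Split {F,J,N,O,S,U} by δ(·,b) → {F,N,S} and {J,U} and {O}.
Refine {A,T,Y} on symbol a: members go to different blocks, giving {A,T} and {Y}.
No further refinement is possible. Final partition (9 blocks): {W} | {F,N,S} | {R} | {Q} | {A,T} | {X} | {J,U} | {O} | {Y}.
S and F lie in the same block of the stable partition, so they are equivalent — no string distinguishes them.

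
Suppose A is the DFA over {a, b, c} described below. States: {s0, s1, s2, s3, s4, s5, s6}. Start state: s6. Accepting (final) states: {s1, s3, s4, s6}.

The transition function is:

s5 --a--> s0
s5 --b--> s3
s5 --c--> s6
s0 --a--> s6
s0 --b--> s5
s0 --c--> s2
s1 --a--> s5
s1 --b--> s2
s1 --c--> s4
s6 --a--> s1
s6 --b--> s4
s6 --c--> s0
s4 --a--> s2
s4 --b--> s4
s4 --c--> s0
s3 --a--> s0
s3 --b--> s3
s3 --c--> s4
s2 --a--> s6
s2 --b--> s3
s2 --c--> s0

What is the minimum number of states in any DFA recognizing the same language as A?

P0 = {s1,s3,s4,s6} | {s0,s2,s5}.
Refine {s1,s3,s4,s6} on symbol a: members go to different blocks, giving {s1,s3,s4} and {s6}.
Split {s1,s3,s4} by δ(·,b) → {s3,s4} and {s1}.
Refine {s3,s4} on symbol c: members go to different blocks, giving {s3} and {s4}.
Split {s0,s2,s5} by δ(·,a) → {s0,s2} and {s5}.
Refine {s0,s2} on symbol b: members go to different blocks, giving {s0} and {s2}.
Stable partition: {s3} | {s0} | {s6} | {s1} | {s4} | {s5} | {s2} — 7 equivalence classes.

7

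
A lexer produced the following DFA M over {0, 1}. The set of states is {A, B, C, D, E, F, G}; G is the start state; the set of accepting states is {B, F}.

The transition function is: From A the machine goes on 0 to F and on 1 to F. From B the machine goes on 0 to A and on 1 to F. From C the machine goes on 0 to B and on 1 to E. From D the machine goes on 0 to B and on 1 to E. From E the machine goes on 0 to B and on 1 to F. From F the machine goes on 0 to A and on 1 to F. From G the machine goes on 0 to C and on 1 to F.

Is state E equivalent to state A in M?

Yes

States {D} cannot be reached from the start state, so discard them.
Start with accepting vs non-accepting: {B,F} | {A,C,E,G}.
On input 0, block {A,C,E,G} splits into {A,C,E} and {G}.
On input 1, block {A,C,E} splits into {A,E} and {C}.
Stable partition: {B,F} | {A,E} | {G} | {C} — 4 equivalence classes.
E and A lie in the same block of the stable partition, so they are equivalent — no string distinguishes them.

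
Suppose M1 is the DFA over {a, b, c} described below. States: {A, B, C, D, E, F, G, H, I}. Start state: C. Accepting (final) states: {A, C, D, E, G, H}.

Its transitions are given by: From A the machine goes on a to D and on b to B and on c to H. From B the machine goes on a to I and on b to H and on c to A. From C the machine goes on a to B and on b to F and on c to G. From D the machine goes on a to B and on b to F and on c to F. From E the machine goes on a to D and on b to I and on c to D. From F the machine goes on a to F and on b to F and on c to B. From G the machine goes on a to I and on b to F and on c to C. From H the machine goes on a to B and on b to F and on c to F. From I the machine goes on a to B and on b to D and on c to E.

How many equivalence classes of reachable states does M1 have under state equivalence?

5

P0 = {A,C,D,E,G,H} | {B,F,I}.
Split {A,C,D,E,G,H} by δ(·,a) → {C,D,G,H} and {A,E}.
Refine {C,D,G,H} on symbol c: members go to different blocks, giving {C,G} and {D,H}.
Refine {B,F,I} on symbol b: members go to different blocks, giving {B,I} and {F}.
Stable partition: {C,G} | {B,I} | {A,E} | {D,H} | {F} — 5 equivalence classes.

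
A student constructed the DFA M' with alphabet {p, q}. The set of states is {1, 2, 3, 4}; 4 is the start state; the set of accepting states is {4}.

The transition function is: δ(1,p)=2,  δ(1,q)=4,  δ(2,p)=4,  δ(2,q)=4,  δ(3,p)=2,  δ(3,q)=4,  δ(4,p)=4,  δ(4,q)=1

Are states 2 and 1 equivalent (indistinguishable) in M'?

Reachable states from the start: {1,2,4}. Unreachable: {3} — drop them.
Initial partition by acceptance: {4} | {1,2}.
On input p, block {1,2} splits into {1} and {2}.
No further refinement is possible. Final partition (3 blocks): {4} | {1} | {2}.
2 and 1 end up in different blocks, so they are distinguishable. For instance, the string 'p' is accepted from only 2.

No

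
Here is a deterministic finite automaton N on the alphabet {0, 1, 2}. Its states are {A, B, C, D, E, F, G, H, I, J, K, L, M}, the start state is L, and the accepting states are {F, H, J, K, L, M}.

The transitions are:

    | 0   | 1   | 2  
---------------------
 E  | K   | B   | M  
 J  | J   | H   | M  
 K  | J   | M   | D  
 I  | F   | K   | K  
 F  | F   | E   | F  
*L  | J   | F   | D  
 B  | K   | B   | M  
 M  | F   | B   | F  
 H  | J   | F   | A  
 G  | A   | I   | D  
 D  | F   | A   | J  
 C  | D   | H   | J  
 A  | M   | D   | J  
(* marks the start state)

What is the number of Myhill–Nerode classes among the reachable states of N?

First remove the unreachable states {C,G,I}; 10 states remain.
Initial partition by acceptance: {F,H,J,K,L,M} | {A,B,D,E}.
Split {F,H,J,K,L,M} by δ(·,1) → {H,J,K,L} and {F,M}.
Refine {H,J,K,L} on symbol 1: members go to different blocks, giving {H,K,L} and {J}.
On input 0, block {A,B,D,E} splits into {A,D} and {B,E}.
The partition is now stable with 5 blocks: {H,K,L} | {A,D} | {F,M} | {J} | {B,E}.

5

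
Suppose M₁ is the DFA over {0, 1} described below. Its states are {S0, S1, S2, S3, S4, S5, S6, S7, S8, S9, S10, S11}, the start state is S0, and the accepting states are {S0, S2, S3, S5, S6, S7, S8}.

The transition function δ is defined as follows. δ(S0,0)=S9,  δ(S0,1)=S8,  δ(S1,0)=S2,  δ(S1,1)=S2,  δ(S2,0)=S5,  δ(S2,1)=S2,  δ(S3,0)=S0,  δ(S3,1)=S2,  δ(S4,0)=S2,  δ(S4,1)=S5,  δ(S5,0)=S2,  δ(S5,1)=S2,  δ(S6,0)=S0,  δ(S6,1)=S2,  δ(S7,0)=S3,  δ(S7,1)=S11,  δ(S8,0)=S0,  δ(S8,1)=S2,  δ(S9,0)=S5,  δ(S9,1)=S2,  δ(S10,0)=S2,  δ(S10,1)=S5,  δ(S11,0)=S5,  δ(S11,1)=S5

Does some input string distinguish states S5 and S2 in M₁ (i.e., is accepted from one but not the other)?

States {S1,S3,S4,S6,S7,S10,S11} cannot be reached from the start state, so discard them.
P0 = {S0,S2,S5,S8} | {S9}.
Refine {S0,S2,S5,S8} on symbol 0: members go to different blocks, giving {S2,S5,S8} and {S0}.
Refine {S2,S5,S8} on symbol 0: members go to different blocks, giving {S2,S5} and {S8}.
Stable partition: {S2,S5} | {S9} | {S0} | {S8} — 4 equivalence classes.
S5 and S2 lie in the same block of the stable partition, so they are equivalent — no string distinguishes them.

No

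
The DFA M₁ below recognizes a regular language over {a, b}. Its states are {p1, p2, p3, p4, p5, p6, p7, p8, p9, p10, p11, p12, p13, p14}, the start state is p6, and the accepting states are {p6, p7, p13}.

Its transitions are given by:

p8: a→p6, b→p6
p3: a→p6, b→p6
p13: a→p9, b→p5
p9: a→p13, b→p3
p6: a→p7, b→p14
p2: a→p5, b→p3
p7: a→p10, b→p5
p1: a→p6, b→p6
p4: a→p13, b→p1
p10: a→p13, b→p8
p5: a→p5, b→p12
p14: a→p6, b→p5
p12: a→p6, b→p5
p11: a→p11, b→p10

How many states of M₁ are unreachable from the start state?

No path from p6 leads to p1, p2, p4, p11; the other 10 states are all reachable.

4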